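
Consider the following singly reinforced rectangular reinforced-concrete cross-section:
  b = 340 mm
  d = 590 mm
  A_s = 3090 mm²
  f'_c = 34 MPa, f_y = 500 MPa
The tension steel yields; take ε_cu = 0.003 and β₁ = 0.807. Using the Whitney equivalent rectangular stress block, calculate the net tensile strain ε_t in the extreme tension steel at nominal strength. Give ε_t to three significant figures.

ε_t ≈ 0.00608

a = A_s f_y/(0.85 f'_c b) = 157.24 mm.
β₁ = 0.807, so c = a/β₁ = 157.24/0.807 = 194.85 mm.
From the linear strain diagram with ε_cu = 0.003: ε_t = 0.003 (d − c)/c = 0.003 × (590 − 194.85)/194.85 = 0.00608.
Since ε_t ≥ 0.005, the section is tension-controlled.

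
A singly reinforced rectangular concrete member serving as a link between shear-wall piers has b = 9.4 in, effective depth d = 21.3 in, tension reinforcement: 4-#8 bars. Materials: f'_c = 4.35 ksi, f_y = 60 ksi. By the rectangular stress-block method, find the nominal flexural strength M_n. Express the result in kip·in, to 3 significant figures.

A_s = 4 × 0.79 = 3.16 in².
T = A_s f_y = 3.16 × 60 = 189.6 kips.
a = T/(0.85 f'_c b) = 189.6/(0.85 × 4.35 × 9.4) = 5.455 in.
M_n = T(d − a/2) = 189.6 × (21.3 − 2.7275) = 3521.3 kip·in.

M_n ≈ 3520 kip·in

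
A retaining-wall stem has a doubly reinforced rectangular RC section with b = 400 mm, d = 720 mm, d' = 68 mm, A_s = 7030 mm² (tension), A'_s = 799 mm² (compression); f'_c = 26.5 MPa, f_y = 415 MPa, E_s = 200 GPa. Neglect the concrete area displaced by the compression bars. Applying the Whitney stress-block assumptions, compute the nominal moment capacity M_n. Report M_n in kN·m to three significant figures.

Assume both tension and compression steel yield.
Net tension couple steel: A_s − A'_s = 6231 mm².
a = (A_s − A'_s) f_y / (0.85 f'_c b) = 2585865/(0.85 × 26.5 × 400) = 287.00 mm.
c = a/β₁ = 287.00/0.85 = 337.65 mm; ε'_s = 0.003(c − d')/c = 0.0024 ≥ f_y/E_s = 0.0021, so compression steel does yield.
M_n = (A_s − A'_s) f_y (d − a/2) + A'_s f_y (d − d') = [2585865 × (720 − 143.5) + 331585 × (720 − 68)] × 10⁻⁶ = 1490.75 + 216.19 = 1706.94 kN·m.

M_n ≈ 1710 kN·m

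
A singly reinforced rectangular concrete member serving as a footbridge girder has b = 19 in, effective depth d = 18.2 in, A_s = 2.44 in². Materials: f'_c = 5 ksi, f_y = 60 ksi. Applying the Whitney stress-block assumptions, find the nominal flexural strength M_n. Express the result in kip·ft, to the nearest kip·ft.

M_n ≈ 211 kip·ft

T = A_s f_y = 2.44 × 60 = 146.4 kips.
a = T/(0.85 f'_c b) = 146.4/(0.85 × 5 × 19) = 1.813 in.
M_n = T(d − a/2) = 146.4 × (18.2 − 0.9065) = 2531.8 kip·in = 2531.8/12 = 210.98 kip·ft.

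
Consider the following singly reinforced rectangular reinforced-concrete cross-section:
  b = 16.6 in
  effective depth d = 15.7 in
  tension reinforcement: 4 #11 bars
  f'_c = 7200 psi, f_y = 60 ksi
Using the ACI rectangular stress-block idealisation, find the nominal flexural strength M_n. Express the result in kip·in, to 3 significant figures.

A_s = 4 × 1.56 = 6.24 in².
T = A_s f_y = 6.24 × 60 = 374.4 kips.
a = T/(0.85 f'_c b) = 374.4/(0.85 × 7.2 × 16.6) = 3.685 in.
M_n = T(d − a/2) = 374.4 × (15.7 − 1.8425) = 5188.2 kip·in.

M_n ≈ 5190 kip·in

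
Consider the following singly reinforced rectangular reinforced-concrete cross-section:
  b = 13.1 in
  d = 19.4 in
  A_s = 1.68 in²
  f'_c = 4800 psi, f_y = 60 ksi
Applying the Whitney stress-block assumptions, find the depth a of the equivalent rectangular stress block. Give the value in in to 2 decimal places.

T = A_s f_y = 1.68 × 60 = 100.8 kips.
a = T/(0.85 f'_c b) = 100.8/(0.85 × 4.8 × 13.1) = 1.89 in.

a ≈ 1.89 in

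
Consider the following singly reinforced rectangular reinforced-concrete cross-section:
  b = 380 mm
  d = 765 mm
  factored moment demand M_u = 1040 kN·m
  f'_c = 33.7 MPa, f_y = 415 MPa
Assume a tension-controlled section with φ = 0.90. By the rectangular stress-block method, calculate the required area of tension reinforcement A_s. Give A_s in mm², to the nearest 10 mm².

A_s ≈ 4050 mm²

M_n = M_u/φ = 1040/0.90 = 1155.56 kN·m.
With M_n = 0.85 f'_c a b (d − a/2), solve the quadratic for a:
a = d − √(d² − 2M_n/(0.85 f'_c b)) = 765 − √(765² − 2 × 1155.56×10⁶/(0.85 × 33.7 × 380)) = 154.34 mm.
A_s = 0.85 f'_c a b / f_y = 0.85 × 33.7 × 154.34 × 380 / 415 = 4048.2 mm².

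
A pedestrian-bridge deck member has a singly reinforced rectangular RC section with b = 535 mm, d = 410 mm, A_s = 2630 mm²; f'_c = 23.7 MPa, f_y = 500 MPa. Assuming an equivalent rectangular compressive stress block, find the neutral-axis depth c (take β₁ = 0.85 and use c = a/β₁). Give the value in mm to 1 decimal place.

c ≈ 143.5 mm

T = A_s f_y = 2630 × 500 = 1315000 N = 1315 kN.
Setting C = 0.85 f'_c a b equal to T: a = 1315000/(0.85 × 23.7 × 535) = 122.013 mm.
With β₁ = 0.85, c = a/β₁ = 122.013/0.85 = 143.5 mm.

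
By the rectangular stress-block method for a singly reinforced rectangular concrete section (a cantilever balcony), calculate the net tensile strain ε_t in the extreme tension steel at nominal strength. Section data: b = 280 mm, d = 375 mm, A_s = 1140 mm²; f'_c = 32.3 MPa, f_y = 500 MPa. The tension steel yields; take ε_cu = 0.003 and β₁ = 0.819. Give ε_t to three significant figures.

ε_t ≈ 0.00943

a = A_s f_y/(0.85 f'_c b) = 74.15 mm.
β₁ = 0.819, so c = a/β₁ = 74.15/0.819 = 90.54 mm.
From the linear strain diagram with ε_cu = 0.003: ε_t = 0.003 (d − c)/c = 0.003 × (375 − 90.54)/90.54 = 0.00943.
Since ε_t ≥ 0.005, the section is tension-controlled.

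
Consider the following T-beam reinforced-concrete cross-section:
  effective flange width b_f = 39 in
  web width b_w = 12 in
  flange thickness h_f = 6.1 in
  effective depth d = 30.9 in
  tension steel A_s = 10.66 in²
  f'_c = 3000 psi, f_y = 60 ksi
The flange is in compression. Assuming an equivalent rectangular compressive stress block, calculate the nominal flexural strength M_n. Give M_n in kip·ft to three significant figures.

M_n ≈ 1470 kip·ft

Tension: T = A_s f_y = 10.66 × 60 = 639.6 kips.
Try a within the flange: a = T/(0.85 f'_c b_f) = 639.6/(0.85 × 3 × 39) = 6.431 in.
a = 6.431 > h_f = 6.1 in: the block extends into the web. Split into flange-overhang and web parts.
C_f = 0.85 f'_c (b_f − b_w) h_f = 0.85 × 3 × (39 − 12) × 6.1 = 420.0 kips.
Remaining web compression depth: a_w = (T − C_f)/(0.85 f'_c b_w) = (639.6 − 420.0)/(0.85 × 3 × 12) = 7.176 in.
M_n = C_f(d − h_f/2) + (T − C_f)(d − a_w/2) = 420.0 × (30.9 − 3.05) + 219.6 × (30.9 − 3.588) = 11697.0 + 5997.7 = 17694.7 kip·in.
M_n = 17694.7/12 = 1474.56 kip·ft.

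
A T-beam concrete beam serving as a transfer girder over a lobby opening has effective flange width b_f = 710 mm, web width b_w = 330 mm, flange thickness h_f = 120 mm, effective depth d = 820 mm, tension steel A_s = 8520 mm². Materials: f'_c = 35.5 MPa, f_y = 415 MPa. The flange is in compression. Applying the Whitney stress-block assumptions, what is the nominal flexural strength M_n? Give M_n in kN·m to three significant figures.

M_n ≈ 2580 kN·m

Tension: T = A_s f_y = 8520 × 415 = 3535800 N.
Try a within the flange: a = T/(0.85 f'_c b_f) = 3535800/(0.85 × 35.5 × 710) = 165.04 mm.
a = 165.04 > h_f = 120 mm: the block extends into the web. Split into flange-overhang and web parts.
C_f = 0.85 f'_c (b_f − b_w) h_f = 0.85 × 35.5 × (710 − 330) × 120 = 1375980 N.
Remaining web compression depth: a_w = (T − C_f)/(0.85 f'_c b_w) = (3535800 − 1375980)/(0.85 × 35.5 × 330) = 216.90 mm.
M_n = C_f(d − h_f/2) + (T − C_f)(d − a_w/2) = 1375980 × (820 − 60) + 2159820 × (820 − 108.45) = 1045.74 + 1536.82 = 2582.56 × 10⁶ N·mm.
M_n = 2582.56 kN·m.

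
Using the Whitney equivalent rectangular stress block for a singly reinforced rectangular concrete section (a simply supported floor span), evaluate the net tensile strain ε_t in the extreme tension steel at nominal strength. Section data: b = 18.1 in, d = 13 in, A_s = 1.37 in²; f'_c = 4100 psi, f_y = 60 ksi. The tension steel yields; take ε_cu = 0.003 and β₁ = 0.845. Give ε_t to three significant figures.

a = A_s f_y/(0.85 f'_c b) = 1.303 in.
β₁ = 0.845, so c = a/β₁ = 1.303/0.845 = 1.542 in.
From the linear strain diagram with ε_cu = 0.003: ε_t = 0.003 (d − c)/c = 0.003 × (13 − 1.542)/1.542 = 0.0223.
Since ε_t ≥ 0.005, the section is tension-controlled.

ε_t ≈ 0.0223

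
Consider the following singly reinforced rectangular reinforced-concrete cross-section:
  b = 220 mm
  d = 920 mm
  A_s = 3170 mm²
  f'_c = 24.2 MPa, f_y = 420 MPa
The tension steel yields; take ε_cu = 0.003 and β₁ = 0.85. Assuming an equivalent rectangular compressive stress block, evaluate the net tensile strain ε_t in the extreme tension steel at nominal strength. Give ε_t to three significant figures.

a = A_s f_y/(0.85 f'_c b) = 294.21 mm.
β₁ = 0.85, so c = a/β₁ = 294.21/0.85 = 346.13 mm.
From the linear strain diagram with ε_cu = 0.003: ε_t = 0.003 (d − c)/c = 0.003 × (920 − 346.13)/346.13 = 0.00497.
ε_t is between 0.004 and 0.005 — transition zone.

ε_t ≈ 0.00497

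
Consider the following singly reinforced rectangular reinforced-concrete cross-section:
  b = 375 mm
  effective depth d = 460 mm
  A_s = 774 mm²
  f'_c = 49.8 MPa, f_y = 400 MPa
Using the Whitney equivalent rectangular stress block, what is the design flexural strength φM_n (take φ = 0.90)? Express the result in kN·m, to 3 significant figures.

T = A_s f_y = 774 × 400 = 309600 N = 309.6 kN.
From C = T: a = T/(0.85 f'_c b) = 309600/(0.85 × 49.8 × 375) = 19.50 mm.
M_n = T(d − a/2) = 309.6 kN × (460 − 9.75) mm = 139.40 kN·m.
φM_n = 0.90 × 139.40 = 125.46 kN·m.

φM_n ≈ 125 kN·m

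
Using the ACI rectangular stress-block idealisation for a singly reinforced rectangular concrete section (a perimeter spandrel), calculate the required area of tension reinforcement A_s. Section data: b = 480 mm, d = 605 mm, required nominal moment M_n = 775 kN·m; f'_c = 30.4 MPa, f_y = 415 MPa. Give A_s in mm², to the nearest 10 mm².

A_s ≈ 3410 mm²

With M_n = 0.85 f'_c a b (d − a/2), solve the quadratic for a:
a = d − √(d² − 2M_n/(0.85 f'_c b)) = 605 − √(605² − 2 × 775×10⁶/(0.85 × 30.4 × 480)) = 114.02 mm.
A_s = 0.85 f'_c a b / f_y = 0.85 × 30.4 × 114.02 × 480 / 415 = 3407.7 mm².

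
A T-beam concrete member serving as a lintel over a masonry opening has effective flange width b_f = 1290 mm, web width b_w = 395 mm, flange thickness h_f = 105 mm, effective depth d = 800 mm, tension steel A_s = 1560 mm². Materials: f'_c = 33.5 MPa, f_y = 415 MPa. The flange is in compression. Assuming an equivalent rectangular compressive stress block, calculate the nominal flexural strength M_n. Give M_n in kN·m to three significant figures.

Tension: T = A_s f_y = 1560 × 415 = 647400 N.
Try a within the flange: a = T/(0.85 f'_c b_f) = 647400/(0.85 × 33.5 × 1290) = 17.62 mm.
Since a = 17.62 ≤ h_f = 105 mm, the stress block lies entirely in the flange; analyse as a rectangular beam of width b_f.
M_n = T(d − a/2) = 647400 × (800 − 8.81) = 512.22 × 10⁶ N·mm.
M_n = 512.22 kN·m.

M_n ≈ 512 kN·m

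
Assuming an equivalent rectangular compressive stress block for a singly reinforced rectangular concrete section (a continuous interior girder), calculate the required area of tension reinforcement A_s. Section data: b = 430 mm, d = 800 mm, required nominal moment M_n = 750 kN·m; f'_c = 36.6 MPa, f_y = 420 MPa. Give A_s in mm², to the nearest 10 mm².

With M_n = 0.85 f'_c a b (d − a/2), solve the quadratic for a:
a = d − √(d² − 2M_n/(0.85 f'_c b)) = 800 − √(800² − 2 × 750×10⁶/(0.85 × 36.6 × 430)) = 73.45 mm.
A_s = 0.85 f'_c a b / f_y = 0.85 × 36.6 × 73.45 × 430 / 420 = 2339.4 mm².

A_s ≈ 2340 mm²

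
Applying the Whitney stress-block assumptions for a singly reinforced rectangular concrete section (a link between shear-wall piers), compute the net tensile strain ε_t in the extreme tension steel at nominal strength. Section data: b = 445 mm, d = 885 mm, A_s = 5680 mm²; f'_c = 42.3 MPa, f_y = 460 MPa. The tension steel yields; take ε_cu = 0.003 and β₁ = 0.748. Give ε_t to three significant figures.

a = A_s f_y/(0.85 f'_c b) = 163.30 mm.
β₁ = 0.748, so c = a/β₁ = 163.30/0.748 = 218.32 mm.
From the linear strain diagram with ε_cu = 0.003: ε_t = 0.003 (d − c)/c = 0.003 × (885 − 218.32)/218.32 = 0.00916.
Since ε_t ≥ 0.005, the section is tension-controlled.

ε_t ≈ 0.00916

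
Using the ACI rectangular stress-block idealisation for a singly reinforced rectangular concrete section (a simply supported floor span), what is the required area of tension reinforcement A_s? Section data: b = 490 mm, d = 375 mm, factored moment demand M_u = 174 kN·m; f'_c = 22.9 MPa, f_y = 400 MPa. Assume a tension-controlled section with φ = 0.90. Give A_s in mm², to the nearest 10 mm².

M_n = M_u/φ = 174/0.90 = 193.333 kN·m.
With M_n = 0.85 f'_c a b (d − a/2), solve the quadratic for a:
a = d − √(d² − 2M_n/(0.85 f'_c b)) = 375 − √(375² − 2 × 193.333×10⁶/(0.85 × 22.9 × 490)) = 58.64 mm.
A_s = 0.85 f'_c a b / f_y = 0.85 × 22.9 × 58.64 × 490 / 400 = 1398.2 mm².

A_s ≈ 1400 mm²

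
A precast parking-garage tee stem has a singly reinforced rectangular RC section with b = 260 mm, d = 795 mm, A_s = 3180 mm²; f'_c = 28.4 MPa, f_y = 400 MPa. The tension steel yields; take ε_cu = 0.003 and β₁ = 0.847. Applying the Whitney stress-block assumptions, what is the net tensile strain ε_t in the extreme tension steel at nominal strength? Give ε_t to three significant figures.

ε_t ≈ 0.00697

a = A_s f_y/(0.85 f'_c b) = 202.66 mm.
β₁ = 0.847, so c = a/β₁ = 202.66/0.847 = 239.27 mm.
From the linear strain diagram with ε_cu = 0.003: ε_t = 0.003 (d − c)/c = 0.003 × (795 − 239.27)/239.27 = 0.00697.
Since ε_t ≥ 0.005, the section is tension-controlled.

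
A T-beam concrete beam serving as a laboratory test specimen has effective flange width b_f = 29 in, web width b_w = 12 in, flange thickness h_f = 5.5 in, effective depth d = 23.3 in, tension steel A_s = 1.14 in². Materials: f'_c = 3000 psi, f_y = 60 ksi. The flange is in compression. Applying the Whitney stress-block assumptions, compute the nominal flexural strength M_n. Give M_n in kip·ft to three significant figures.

Tension: T = A_s f_y = 1.14 × 60 = 68.4 kips.
Try a within the flange: a = T/(0.85 f'_c b_f) = 68.4/(0.85 × 3 × 29) = 0.925 in.
Since a = 0.925 ≤ h_f = 5.5 in, the stress block lies entirely in the flange; analyse as a rectangular beam of width b_f.
M_n = T(d − a/2) = 68.4 × (23.3 − 0.4625) = 1562.1 kip·in.
M_n = 1562.1/12 = 130.18 kip·ft.

M_n ≈ 130 kip·ft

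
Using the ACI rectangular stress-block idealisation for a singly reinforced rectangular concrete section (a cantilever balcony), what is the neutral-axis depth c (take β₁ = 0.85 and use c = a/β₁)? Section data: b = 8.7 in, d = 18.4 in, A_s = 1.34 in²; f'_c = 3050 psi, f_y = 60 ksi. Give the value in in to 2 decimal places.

c ≈ 4.19 in

T = A_s f_y = 1.34 × 60 = 80.4 kips.
a = T/(0.85 f'_c b) = 80.4/(0.85 × 3.05 × 8.7) = 3.5647 in.
With β₁ = 0.85, c = a/β₁ = 3.5647/0.85 = 4.19 in.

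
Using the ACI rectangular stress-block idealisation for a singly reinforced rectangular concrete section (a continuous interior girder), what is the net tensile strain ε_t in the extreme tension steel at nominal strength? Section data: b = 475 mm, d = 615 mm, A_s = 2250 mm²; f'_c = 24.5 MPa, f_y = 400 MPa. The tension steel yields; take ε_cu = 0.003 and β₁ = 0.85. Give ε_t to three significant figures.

ε_t ≈ 0.0142

a = A_s f_y/(0.85 f'_c b) = 90.98 mm.
β₁ = 0.85, so c = a/β₁ = 90.98/0.85 = 107.04 mm.
From the linear strain diagram with ε_cu = 0.003: ε_t = 0.003 (d − c)/c = 0.003 × (615 − 107.04)/107.04 = 0.0142.
Since ε_t ≥ 0.005, the section is tension-controlled.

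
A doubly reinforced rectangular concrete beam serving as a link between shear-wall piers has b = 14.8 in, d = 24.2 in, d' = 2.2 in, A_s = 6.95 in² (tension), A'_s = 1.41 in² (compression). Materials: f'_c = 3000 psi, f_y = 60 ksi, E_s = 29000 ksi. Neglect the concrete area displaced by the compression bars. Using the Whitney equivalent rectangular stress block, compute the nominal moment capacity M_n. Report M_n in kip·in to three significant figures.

Assume both steels yield.
a = (A_s − A'_s) f_y/(0.85 f'_c b) = (6.95 − 1.41) × 60/(0.85 × 3 × 14.8) = 8.808 in.
c = a/β₁ = 8.808/0.85 = 10.362 in; ε'_s = 0.003(c − d')/c = 0.0024 ≥ ε_y = 0.0021, so the compression steel yields.
M_n = (A_s − A'_s) f_y (d − a/2) + A'_s f_y (d − d') = 332.4 × (24.2 − 4.404) + 84.6 × (24.2 − 2.2) = 6580.2 + 1861.2 = 8441.4 kip·in.

M_n ≈ 8440 kip·in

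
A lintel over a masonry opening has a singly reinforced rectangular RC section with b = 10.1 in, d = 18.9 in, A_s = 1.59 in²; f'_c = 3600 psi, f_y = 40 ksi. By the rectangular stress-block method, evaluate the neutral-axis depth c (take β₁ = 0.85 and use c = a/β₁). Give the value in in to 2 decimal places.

T = A_s f_y = 1.59 × 40 = 63.6 kips.
a = T/(0.85 f'_c b) = 63.6/(0.85 × 3.6 × 10.1) = 2.0579 in.
With β₁ = 0.85, c = a/β₁ = 2.0579/0.85 = 2.42 in.

c ≈ 2.42 in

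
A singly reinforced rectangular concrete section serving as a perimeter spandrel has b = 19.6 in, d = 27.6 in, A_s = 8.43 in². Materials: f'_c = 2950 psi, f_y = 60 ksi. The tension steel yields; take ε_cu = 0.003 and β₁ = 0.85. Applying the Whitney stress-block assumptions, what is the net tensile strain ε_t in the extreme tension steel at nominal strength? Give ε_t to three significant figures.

ε_t ≈ 0.00384

a = A_s f_y/(0.85 f'_c b) = 10.292 in.
β₁ = 0.85, so c = a/β₁ = 10.292/0.85 = 12.108 in.
From the linear strain diagram with ε_cu = 0.003: ε_t = 0.003 (d − c)/c = 0.003 × (27.6 − 12.108)/12.108 = 0.00384.
ε_t < 0.004 — the section is over-reinforced for flexure under ACI limits.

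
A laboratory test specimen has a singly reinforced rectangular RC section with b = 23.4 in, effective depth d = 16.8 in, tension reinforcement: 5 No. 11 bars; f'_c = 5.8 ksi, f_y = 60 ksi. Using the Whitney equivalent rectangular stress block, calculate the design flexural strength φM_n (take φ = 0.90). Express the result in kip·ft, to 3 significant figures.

φM_n ≈ 518 kip·ft

A_s = 5 × 1.56 = 7.8 in².
T = A_s f_y = 7.8 × 60 = 468 kips.
a = T/(0.85 f'_c b) = 468/(0.85 × 5.8 × 23.4) = 4.057 in.
M_n = T(d − a/2) = 468 × (16.8 − 2.0285) = 6913.1 kip·in = 6913.1/12 = 576.09 kip·ft.
φM_n = 0.90 × 576.09 = 518.48 kip·ft.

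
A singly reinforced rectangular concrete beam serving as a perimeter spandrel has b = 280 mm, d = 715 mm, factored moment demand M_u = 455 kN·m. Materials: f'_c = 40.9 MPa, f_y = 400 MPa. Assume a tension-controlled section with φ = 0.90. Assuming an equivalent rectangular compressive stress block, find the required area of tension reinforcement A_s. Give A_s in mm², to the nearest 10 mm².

M_n = M_u/φ = 455/0.90 = 505.556 kN·m.
With M_n = 0.85 f'_c a b (d − a/2), solve the quadratic for a:
a = d − √(d² − 2M_n/(0.85 f'_c b)) = 715 − √(715² − 2 × 505.556×10⁶/(0.85 × 40.9 × 280)) = 76.76 mm.
A_s = 0.85 f'_c a b / f_y = 0.85 × 40.9 × 76.76 × 280 / 400 = 1868.0 mm².

A_s ≈ 1870 mm²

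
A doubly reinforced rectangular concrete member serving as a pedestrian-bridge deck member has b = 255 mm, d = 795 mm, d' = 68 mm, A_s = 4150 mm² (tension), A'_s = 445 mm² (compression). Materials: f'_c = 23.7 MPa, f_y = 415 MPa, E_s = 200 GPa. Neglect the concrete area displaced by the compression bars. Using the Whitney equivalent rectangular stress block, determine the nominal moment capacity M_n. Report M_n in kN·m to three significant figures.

Assume both tension and compression steel yield.
Net tension couple steel: A_s − A'_s = 3705 mm².
a = (A_s − A'_s) f_y / (0.85 f'_c b) = 1537575/(0.85 × 23.7 × 255) = 299.32 mm.
c = a/β₁ = 299.32/0.85 = 352.14 mm; ε'_s = 0.003(c − d')/c = 0.0024 ≥ f_y/E_s = 0.0021, so compression steel does yield.
M_n = (A_s − A'_s) f_y (d − a/2) + A'_s f_y (d − d') = [1537575 × (795 − 149.66) + 184675 × (795 − 68)] × 10⁻⁶ = 992.26 + 134.26 = 1126.52 kN·m.

M_n ≈ 1130 kN·m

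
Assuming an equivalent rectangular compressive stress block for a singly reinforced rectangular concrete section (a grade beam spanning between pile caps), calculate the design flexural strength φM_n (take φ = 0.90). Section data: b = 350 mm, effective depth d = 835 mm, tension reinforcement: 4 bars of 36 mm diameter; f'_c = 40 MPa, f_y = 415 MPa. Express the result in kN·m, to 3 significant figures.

A_s = 4 × 1018 = 4072 mm².
T = A_s f_y = 4072 × 415 = 1689880 N = 1689.88 kN.
From C = T: a = T/(0.85 f'_c b) = 1689880/(0.85 × 40 × 350) = 142.01 mm.
M_n = T(d − a/2) = 1689.88 kN × (835 − 71.005) mm = 1291.06 kN·m.
φM_n = 0.90 × 1291.06 = 1161.95 kN·m.

φM_n ≈ 1160 kN·m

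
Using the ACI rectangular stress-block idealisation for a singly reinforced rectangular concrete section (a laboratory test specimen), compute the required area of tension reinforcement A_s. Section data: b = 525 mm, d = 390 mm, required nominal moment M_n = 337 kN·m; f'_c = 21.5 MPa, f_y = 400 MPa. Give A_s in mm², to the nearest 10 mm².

A_s ≈ 2490 mm²

With M_n = 0.85 f'_c a b (d − a/2), solve the quadratic for a:
a = d − √(d² − 2M_n/(0.85 f'_c b)) = 390 − √(390² − 2 × 337×10⁶/(0.85 × 21.5 × 525)) = 103.90 mm.
A_s = 0.85 f'_c a b / f_y = 0.85 × 21.5 × 103.90 × 525 / 400 = 2492.1 mm².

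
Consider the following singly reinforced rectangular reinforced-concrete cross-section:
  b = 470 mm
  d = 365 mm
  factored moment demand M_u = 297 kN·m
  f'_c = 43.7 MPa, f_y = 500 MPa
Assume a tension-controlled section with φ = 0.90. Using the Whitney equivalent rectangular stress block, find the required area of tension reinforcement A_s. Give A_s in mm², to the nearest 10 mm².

M_n = M_u/φ = 297/0.90 = 330 kN·m.
With M_n = 0.85 f'_c a b (d − a/2), solve the quadratic for a:
a = d − √(d² − 2M_n/(0.85 f'_c b)) = 365 − √(365² − 2 × 330×10⁶/(0.85 × 43.7 × 470)) = 56.10 mm.
A_s = 0.85 f'_c a b / f_y = 0.85 × 43.7 × 56.10 × 470 / 500 = 1958.8 mm².

A_s ≈ 1960 mm²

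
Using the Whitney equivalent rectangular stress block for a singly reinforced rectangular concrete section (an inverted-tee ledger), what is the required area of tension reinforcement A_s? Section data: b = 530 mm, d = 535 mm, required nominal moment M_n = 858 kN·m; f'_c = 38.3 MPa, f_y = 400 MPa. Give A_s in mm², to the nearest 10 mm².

With M_n = 0.85 f'_c a b (d − a/2), solve the quadratic for a:
a = d − √(d² − 2M_n/(0.85 f'_c b)) = 535 − √(535² − 2 × 858×10⁶/(0.85 × 38.3 × 530)) = 102.83 mm.
A_s = 0.85 f'_c a b / f_y = 0.85 × 38.3 × 102.83 × 530 / 400 = 4435.6 mm².

A_s ≈ 4440 mm²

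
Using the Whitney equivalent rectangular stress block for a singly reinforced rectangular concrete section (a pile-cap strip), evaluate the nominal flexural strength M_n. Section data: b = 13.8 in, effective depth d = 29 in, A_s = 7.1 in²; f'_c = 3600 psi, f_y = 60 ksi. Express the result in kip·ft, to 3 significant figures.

M_n ≈ 850 kip·ft

T = A_s f_y = 7.1 × 60 = 426 kips.
a = T/(0.85 f'_c b) = 426/(0.85 × 3.6 × 13.8) = 10.088 in.
M_n = T(d − a/2) = 426 × (29 − 5.044) = 10205.3 kip·in = 10205.3/12 = 850.44 kip·ft.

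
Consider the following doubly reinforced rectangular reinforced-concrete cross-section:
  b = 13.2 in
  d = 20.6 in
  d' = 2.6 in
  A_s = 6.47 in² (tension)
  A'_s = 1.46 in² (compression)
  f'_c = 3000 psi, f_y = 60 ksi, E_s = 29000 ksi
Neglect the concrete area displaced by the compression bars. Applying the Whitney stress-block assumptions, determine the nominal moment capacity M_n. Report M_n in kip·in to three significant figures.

Assume both steels yield.
a = (A_s − A'_s) f_y/(0.85 f'_c b) = (6.47 − 1.46) × 60/(0.85 × 3 × 13.2) = 8.930 in.
c = a/β₁ = 8.930/0.85 = 10.506 in; ε'_s = 0.003(c − d')/c = 0.0023 ≥ ε_y = 0.0021, so the compression steel yields.
M_n = (A_s − A'_s) f_y (d − a/2) + A'_s f_y (d − d') = 300.6 × (20.6 − 4.465) + 87.6 × (20.6 − 2.6) = 4850.2 + 1576.8 = 6427.0 kip·in.

M_n ≈ 6430 kip·in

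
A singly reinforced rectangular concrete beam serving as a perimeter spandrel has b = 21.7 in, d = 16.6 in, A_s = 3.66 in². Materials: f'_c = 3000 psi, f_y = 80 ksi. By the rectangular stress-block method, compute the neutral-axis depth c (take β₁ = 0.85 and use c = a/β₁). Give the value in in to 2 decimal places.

c ≈ 6.23 in

T = A_s f_y = 3.66 × 80 = 292.8 kips.
a = T/(0.85 f'_c b) = 292.8/(0.85 × 3 × 21.7) = 5.2914 in.
With β₁ = 0.85, c = a/β₁ = 5.2914/0.85 = 6.23 in.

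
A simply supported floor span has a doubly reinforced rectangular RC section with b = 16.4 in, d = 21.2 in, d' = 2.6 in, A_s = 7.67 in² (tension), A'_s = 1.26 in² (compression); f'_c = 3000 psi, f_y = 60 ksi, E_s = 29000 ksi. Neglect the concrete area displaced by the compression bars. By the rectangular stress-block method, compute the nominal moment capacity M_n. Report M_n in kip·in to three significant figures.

Assume both steels yield.
a = (A_s − A'_s) f_y/(0.85 f'_c b) = (7.67 − 1.26) × 60/(0.85 × 3 × 16.4) = 9.197 in.
c = a/β₁ = 9.197/0.85 = 10.820 in; ε'_s = 0.003(c − d')/c = 0.0023 ≥ ε_y = 0.0021, so the compression steel yields.
M_n = (A_s − A'_s) f_y (d − a/2) + A'_s f_y (d − d') = 384.6 × (21.2 − 4.5985) + 75.6 × (21.2 − 2.6) = 6384.9 + 1406.2 = 7791.1 kip·in.

M_n ≈ 7790 kip·in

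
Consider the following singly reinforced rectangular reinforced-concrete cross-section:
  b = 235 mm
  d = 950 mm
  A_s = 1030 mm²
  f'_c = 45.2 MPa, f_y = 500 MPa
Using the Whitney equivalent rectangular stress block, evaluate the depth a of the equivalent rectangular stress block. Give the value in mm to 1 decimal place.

a ≈ 57.0 mm

T = A_s f_y = 1030 × 500 = 515000 N = 515 kN.
Setting C = 0.85 f'_c a b equal to T: a = 515000/(0.85 × 45.2 × 235) = 57.0 mm.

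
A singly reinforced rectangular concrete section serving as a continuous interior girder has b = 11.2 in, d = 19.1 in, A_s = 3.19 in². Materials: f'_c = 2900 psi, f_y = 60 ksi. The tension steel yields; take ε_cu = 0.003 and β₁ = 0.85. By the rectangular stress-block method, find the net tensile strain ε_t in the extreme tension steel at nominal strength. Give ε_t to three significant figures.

ε_t ≈ 0.00403

a = A_s f_y/(0.85 f'_c b) = 6.933 in.
β₁ = 0.85, so c = a/β₁ = 6.933/0.85 = 8.156 in.
From the linear strain diagram with ε_cu = 0.003: ε_t = 0.003 (d − c)/c = 0.003 × (19.1 − 8.156)/8.156 = 0.00403.
ε_t is between 0.004 and 0.005 — transition zone.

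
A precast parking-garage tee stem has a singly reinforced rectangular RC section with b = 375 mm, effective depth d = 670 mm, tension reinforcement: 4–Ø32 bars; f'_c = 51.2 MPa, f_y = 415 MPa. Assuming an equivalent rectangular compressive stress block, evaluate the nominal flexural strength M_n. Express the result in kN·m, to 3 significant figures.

A_s = 4 × 804 = 3216 mm².
T = A_s f_y = 3216 × 415 = 1334640 N = 1334.64 kN.
From C = T: a = T/(0.85 f'_c b) = 1334640/(0.85 × 51.2 × 375) = 81.78 mm.
M_n = T(d − a/2) = 1334.64 kN × (670 − 40.89) mm = 839.64 kN·m.

M_n ≈ 840 kN·m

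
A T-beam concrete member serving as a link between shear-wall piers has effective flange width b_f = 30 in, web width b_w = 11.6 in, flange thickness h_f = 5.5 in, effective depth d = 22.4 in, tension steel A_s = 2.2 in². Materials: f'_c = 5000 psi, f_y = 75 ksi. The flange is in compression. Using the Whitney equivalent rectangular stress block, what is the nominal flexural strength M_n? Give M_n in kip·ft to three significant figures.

M_n ≈ 299 kip·ft

Tension: T = A_s f_y = 2.2 × 75 = 165 kips.
Try a within the flange: a = T/(0.85 f'_c b_f) = 165/(0.85 × 5 × 30) = 1.294 in.
Since a = 1.294 ≤ h_f = 5.5 in, the stress block lies entirely in the flange; analyse as a rectangular beam of width b_f.
M_n = T(d − a/2) = 165 × (22.4 − 0.647) = 3589.2 kip·in.
M_n = 3589.2/12 = 299.10 kip·ft.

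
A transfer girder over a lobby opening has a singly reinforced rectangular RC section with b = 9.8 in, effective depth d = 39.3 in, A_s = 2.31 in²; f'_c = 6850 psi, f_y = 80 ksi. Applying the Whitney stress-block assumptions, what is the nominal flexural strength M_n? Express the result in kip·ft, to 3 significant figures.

M_n ≈ 580 kip·ft

T = A_s f_y = 2.31 × 80 = 184.8 kips.
a = T/(0.85 f'_c b) = 184.8/(0.85 × 6.85 × 9.8) = 3.239 in.
M_n = T(d − a/2) = 184.8 × (39.3 − 1.6195) = 6963.4 kip·in = 6963.4/12 = 580.28 kip·ft.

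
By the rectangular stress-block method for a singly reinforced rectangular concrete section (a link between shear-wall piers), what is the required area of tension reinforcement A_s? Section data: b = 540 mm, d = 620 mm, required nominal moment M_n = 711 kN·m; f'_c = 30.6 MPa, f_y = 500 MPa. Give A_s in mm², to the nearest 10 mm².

A_s ≈ 2470 mm²

With M_n = 0.85 f'_c a b (d − a/2), solve the quadratic for a:
a = d − √(d² − 2M_n/(0.85 f'_c b)) = 620 − √(620² − 2 × 711×10⁶/(0.85 × 30.6 × 540)) = 87.88 mm.
A_s = 0.85 f'_c a b / f_y = 0.85 × 30.6 × 87.88 × 540 / 500 = 2468.6 mm².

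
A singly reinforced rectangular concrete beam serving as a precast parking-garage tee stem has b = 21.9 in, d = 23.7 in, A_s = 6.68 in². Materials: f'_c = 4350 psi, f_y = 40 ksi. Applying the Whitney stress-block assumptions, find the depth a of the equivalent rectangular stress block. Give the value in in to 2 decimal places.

T = A_s f_y = 6.68 × 40 = 267.2 kips.
a = T/(0.85 f'_c b) = 267.2/(0.85 × 4.35 × 21.9) = 3.30 in.

a ≈ 3.30 in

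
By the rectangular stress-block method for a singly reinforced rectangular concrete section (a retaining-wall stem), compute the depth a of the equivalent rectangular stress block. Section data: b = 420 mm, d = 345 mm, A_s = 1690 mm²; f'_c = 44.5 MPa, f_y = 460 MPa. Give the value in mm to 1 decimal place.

T = A_s f_y = 1690 × 460 = 777400 N = 777.4 kN.
Setting C = 0.85 f'_c a b equal to T: a = 777400/(0.85 × 44.5 × 420) = 48.9 mm.

a ≈ 48.9 mm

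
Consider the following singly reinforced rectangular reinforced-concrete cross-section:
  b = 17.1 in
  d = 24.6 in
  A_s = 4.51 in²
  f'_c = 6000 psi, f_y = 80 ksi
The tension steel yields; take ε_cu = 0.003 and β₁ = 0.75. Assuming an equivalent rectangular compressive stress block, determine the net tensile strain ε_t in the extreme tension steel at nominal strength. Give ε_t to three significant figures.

ε_t ≈ 0.0104

a = A_s f_y/(0.85 f'_c b) = 4.137 in.
β₁ = 0.75, so c = a/β₁ = 4.137/0.75 = 5.516 in.
From the linear strain diagram with ε_cu = 0.003: ε_t = 0.003 (d − c)/c = 0.003 × (24.6 − 5.516)/5.516 = 0.0104.
Since ε_t ≥ 0.005, the section is tension-controlled.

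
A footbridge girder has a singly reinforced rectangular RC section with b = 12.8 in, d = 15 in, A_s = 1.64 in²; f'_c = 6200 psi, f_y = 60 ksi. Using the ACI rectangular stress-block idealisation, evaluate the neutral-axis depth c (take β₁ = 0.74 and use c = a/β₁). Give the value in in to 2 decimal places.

c ≈ 1.97 in

T = A_s f_y = 1.64 × 60 = 98.4 kips.
a = T/(0.85 f'_c b) = 98.4/(0.85 × 6.2 × 12.8) = 1.4587 in.
With β₁ = 0.74, c = a/β₁ = 1.4587/0.74 = 1.97 in.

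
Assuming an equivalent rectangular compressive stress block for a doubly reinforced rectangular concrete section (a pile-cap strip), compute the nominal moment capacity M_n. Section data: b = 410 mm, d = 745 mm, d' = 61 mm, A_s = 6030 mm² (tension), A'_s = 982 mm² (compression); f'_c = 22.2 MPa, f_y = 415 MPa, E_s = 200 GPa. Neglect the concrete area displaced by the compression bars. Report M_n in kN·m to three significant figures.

M_n ≈ 1560 kN·m

Assume both tension and compression steel yield.
Net tension couple steel: A_s − A'_s = 5048 mm².
a = (A_s − A'_s) f_y / (0.85 f'_c b) = 2094920/(0.85 × 22.2 × 410) = 270.78 mm.
c = a/β₁ = 270.78/0.85 = 318.56 mm; ε'_s = 0.003(c − d')/c = 0.0024 ≥ f_y/E_s = 0.0021, so compression steel does yield.
M_n = (A_s − A'_s) f_y (d − a/2) + A'_s f_y (d − d') = [2094920 × (745 − 135.39) + 407530 × (745 − 61)] × 10⁻⁶ = 1277.08 + 278.75 = 1555.83 kN·m.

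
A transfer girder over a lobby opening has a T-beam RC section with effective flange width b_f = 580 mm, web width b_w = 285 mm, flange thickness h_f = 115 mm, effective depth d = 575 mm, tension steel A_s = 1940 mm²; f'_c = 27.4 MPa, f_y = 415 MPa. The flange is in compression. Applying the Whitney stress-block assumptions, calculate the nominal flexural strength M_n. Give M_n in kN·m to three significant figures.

M_n ≈ 439 kN·m

Tension: T = A_s f_y = 1940 × 415 = 805100 N.
Try a within the flange: a = T/(0.85 f'_c b_f) = 805100/(0.85 × 27.4 × 580) = 59.60 mm.
Since a = 59.60 ≤ h_f = 115 mm, the stress block lies entirely in the flange; analyse as a rectangular beam of width b_f.
M_n = T(d − a/2) = 805100 × (575 − 29.8) = 438.94 × 10⁶ N·mm.
M_n = 438.94 kN·m.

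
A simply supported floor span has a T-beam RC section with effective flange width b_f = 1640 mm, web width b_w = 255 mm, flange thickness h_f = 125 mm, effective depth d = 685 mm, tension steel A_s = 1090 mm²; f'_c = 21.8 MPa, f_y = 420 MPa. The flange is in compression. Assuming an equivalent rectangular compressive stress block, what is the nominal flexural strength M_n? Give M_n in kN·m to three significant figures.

Tension: T = A_s f_y = 1090 × 420 = 457800 N.
Try a within the flange: a = T/(0.85 f'_c b_f) = 457800/(0.85 × 21.8 × 1640) = 15.06 mm.
Since a = 15.06 ≤ h_f = 125 mm, the stress block lies entirely in the flange; analyse as a rectangular beam of width b_f.
M_n = T(d − a/2) = 457800 × (685 − 7.53) = 310.15 × 10⁶ N·mm.
M_n = 310.15 kN·m.

M_n ≈ 310 kN·m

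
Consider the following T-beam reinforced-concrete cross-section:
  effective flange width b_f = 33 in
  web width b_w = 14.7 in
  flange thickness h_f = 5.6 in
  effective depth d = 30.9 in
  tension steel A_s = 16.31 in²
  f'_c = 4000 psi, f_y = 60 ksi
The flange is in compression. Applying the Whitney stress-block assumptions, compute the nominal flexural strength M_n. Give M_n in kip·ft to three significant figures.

Tension: T = A_s f_y = 16.31 × 60 = 978.6 kips.
Try a within the flange: a = T/(0.85 f'_c b_f) = 978.6/(0.85 × 4 × 33) = 8.722 in.
a = 8.722 > h_f = 5.6 in: the block extends into the web. Split into flange-overhang and web parts.
C_f = 0.85 f'_c (b_f − b_w) h_f = 0.85 × 4 × (33 − 14.7) × 5.6 = 348.4 kips.
Remaining web compression depth: a_w = (T − C_f)/(0.85 f'_c b_w) = (978.6 − 348.4)/(0.85 × 4 × 14.7) = 12.609 in.
M_n = C_f(d − h_f/2) + (T − C_f)(d − a_w/2) = 348.4 × (30.9 − 2.8) + 630.2 × (30.9 − 6.3045) = 9790.0 + 15500.1 = 25290.1 kip·in.
M_n = 25290.1/12 = 2107.51 kip·ft.

M_n ≈ 2110 kip·ft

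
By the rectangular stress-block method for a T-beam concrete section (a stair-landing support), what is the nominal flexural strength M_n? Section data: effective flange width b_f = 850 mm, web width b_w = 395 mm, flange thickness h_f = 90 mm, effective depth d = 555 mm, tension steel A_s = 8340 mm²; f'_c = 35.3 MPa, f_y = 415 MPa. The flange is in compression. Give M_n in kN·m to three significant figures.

Tension: T = A_s f_y = 8340 × 415 = 3461100 N.
Try a within the flange: a = T/(0.85 f'_c b_f) = 3461100/(0.85 × 35.3 × 850) = 135.71 mm.
a = 135.71 > h_f = 90 mm: the block extends into the web. Split into flange-overhang and web parts.
C_f = 0.85 f'_c (b_f − b_w) h_f = 0.85 × 35.3 × (850 − 395) × 90 = 1228705 N.
Remaining web compression depth: a_w = (T − C_f)/(0.85 f'_c b_w) = (3461100 − 1228705)/(0.85 × 35.3 × 395) = 188.36 mm.
M_n = C_f(d − h_f/2) + (T − C_f)(d − a_w/2) = 1228705 × (555 − 45) + 2232395 × (555 − 94.18) = 626.64 + 1028.73 = 1655.37 × 10⁶ N·mm.
M_n = 1655.37 kN·m.

M_n ≈ 1660 kN·m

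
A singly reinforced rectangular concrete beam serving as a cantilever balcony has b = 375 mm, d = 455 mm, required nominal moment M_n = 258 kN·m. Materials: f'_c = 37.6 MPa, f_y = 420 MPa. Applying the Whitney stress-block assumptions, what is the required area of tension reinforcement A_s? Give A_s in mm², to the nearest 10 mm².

With M_n = 0.85 f'_c a b (d − a/2), solve the quadratic for a:
a = d − √(d² − 2M_n/(0.85 f'_c b)) = 455 − √(455² − 2 × 258×10⁶/(0.85 × 37.6 × 375)) = 50.07 mm.
A_s = 0.85 f'_c a b / f_y = 0.85 × 37.6 × 50.07 × 375 / 420 = 1428.8 mm².

A_s ≈ 1430 mm²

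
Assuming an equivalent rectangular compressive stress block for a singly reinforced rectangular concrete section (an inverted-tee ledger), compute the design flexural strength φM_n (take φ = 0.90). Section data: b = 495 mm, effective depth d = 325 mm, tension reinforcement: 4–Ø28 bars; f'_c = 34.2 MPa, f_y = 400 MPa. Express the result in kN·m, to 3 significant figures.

A_s = 4 × 616 = 2464 mm².
T = A_s f_y = 2464 × 400 = 985600 N = 985.6 kN.
From C = T: a = T/(0.85 f'_c b) = 985600/(0.85 × 34.2 × 495) = 68.49 mm.
M_n = T(d − a/2) = 985.6 kN × (325 − 34.245) mm = 286.57 kN·m.
φM_n = 0.90 × 286.57 = 257.91 kN·m.

φM_n ≈ 258 kN·m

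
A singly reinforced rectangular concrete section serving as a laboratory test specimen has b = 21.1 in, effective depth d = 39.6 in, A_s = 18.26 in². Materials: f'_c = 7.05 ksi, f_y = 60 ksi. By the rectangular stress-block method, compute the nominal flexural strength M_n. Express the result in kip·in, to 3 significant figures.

M_n ≈ 38600 kip·in

T = A_s f_y = 18.26 × 60 = 1095.6 kips.
a = T/(0.85 f'_c b) = 1095.6/(0.85 × 7.05 × 21.1) = 8.665 in.
M_n = T(d − a/2) = 1095.6 × (39.6 − 4.3325) = 38639.1 kip·in.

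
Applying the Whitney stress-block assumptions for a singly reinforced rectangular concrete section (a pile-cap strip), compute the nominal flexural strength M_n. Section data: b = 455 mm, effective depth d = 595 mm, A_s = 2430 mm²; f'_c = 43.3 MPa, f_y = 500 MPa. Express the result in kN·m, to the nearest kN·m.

T = A_s f_y = 2430 × 500 = 1215000 N = 1215 kN.
From C = T: a = T/(0.85 f'_c b) = 1215000/(0.85 × 43.3 × 455) = 72.55 mm.
M_n = T(d − a/2) = 1215 kN × (595 − 36.275) mm = 678.85 kN·m.

M_n ≈ 679 kN·m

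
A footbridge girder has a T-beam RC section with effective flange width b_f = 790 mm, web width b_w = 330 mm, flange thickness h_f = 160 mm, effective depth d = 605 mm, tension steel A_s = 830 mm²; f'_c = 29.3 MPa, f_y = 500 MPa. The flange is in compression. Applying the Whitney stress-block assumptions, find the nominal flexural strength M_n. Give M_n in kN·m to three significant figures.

Tension: T = A_s f_y = 830 × 500 = 415000 N.
Try a within the flange: a = T/(0.85 f'_c b_f) = 415000/(0.85 × 29.3 × 790) = 21.09 mm.
Since a = 21.09 ≤ h_f = 160 mm, the stress block lies entirely in the flange; analyse as a rectangular beam of width b_f.
M_n = T(d − a/2) = 415000 × (605 − 10.545) = 246.70 × 10⁶ N·mm.
M_n = 246.70 kN·m.

M_n ≈ 247 kN·m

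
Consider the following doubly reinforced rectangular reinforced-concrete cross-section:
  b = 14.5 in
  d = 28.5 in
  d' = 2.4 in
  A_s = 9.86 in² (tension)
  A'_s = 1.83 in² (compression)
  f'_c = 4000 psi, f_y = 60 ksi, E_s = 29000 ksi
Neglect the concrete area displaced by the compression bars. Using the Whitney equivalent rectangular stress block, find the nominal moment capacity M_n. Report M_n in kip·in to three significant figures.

M_n ≈ 14200 kip·in

Assume both steels yield.
a = (A_s − A'_s) f_y/(0.85 f'_c b) = (9.86 − 1.83) × 60/(0.85 × 4 × 14.5) = 9.773 in.
c = a/β₁ = 9.773/0.85 = 11.498 in; ε'_s = 0.003(c − d')/c = 0.0024 ≥ ε_y = 0.0021, so the compression steel yields.
M_n = (A_s − A'_s) f_y (d − a/2) + A'_s f_y (d − d') = 481.8 × (28.5 − 4.8865) + 109.8 × (28.5 − 2.4) = 11377.0 + 2865.8 = 14242.8 kip·in.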